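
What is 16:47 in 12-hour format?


4:47 PM

Hour: 16
16 - 12 = 4 → PM


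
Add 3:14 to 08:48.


Start: 528 minutes from midnight
Add: 194 minutes
Total: 722 minutes
Hours: 722 ÷ 60 = 12 remainder 2

12:02


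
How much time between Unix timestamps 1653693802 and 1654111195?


417393 seconds (115.9 hours / 4.83 days)

Difference = 1654111195 - 1653693802 = 417393 seconds
In hours: 417393 / 3600 ≈ 115.9
In days: 417393 / 86400 ≈ 4.83


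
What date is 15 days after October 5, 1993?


October 20, 1993

Start: October 5, 1993
Add 15 days
October 5 + 15 = October 20, 1993


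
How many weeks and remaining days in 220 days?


Weeks: 220 ÷ 7 = 31 remainder 3

31 weeks 3 days


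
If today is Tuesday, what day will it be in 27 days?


Start: Tuesday (index 1)
(1 + 27) mod 7
= 28 mod 7
= 0
Index 0 → Monday

Monday


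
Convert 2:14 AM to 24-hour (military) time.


Input: 2:14 AM
AM hour stays: 2

02:14


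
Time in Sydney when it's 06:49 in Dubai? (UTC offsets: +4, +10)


12:49

Time difference = UTC+10 - UTC+4 = +6 hours
New hour = (6 + 6) mod 24
= 12 mod 24 = 12
Minutes unchanged → 12:49


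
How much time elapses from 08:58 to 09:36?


End time in minutes: 9×60 + 36 = 576
Start time in minutes: 8×60 + 58 = 538
Difference = 576 - 538 = 38 minutes
= 0 hours 38 minutes

0h 38m


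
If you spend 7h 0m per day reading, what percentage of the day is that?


29.2%

Time: 420 minutes
Day: 1440 minutes
Percentage = (420/1440) × 100 ≈ 29.2%


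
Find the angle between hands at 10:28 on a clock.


146.0°

Hour hand = 10×30 + 28×0.5 = 314.0°
Minute hand = 28×6 = 168°
Difference = |314.0 - 168| = 146.0°


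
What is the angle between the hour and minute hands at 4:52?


166.0°

Hour hand = 4×30 + 52×0.5 = 146.0°
Minute hand = 52×6 = 312°
Difference = |146.0 - 312| = 166.0°


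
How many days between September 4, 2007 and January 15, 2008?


From September 4, 2007 to January 15, 2008
Rest of September 2007: 30 - 4 = 26
Full months: October 31, November 30, December 31
Days into January 2008: 15
Total = 26 + 31 + 30 + 31 + 15 = 133 days

133 days


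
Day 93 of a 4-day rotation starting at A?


Shifts: A, B, C, D
Start: A (index 0)
Day 93: (0 + 93 - 1) mod 4
= 92 mod 4
= 0
Index 0 → shift A

Shift A


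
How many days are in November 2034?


30 days

Month: November (month 11)
November has 30 days


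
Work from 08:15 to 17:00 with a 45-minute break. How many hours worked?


8h 0m (480 minutes)

Total time = (17×60+0) - (8×60+15)
= 1020 - 495 = 525 min
Minus break: 525 - 45 = 480 min
= 8h 0m


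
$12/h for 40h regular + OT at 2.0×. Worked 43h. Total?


$552.00

Regular: 40h × $12 = $480.00
Overtime: 43 - 40 = 3h
OT pay: 3h × $12 × 2.0 = $72.00
Total = $480.00 + $72.00 = $552.00


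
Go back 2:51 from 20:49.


Start: 1249 minutes from midnight
Subtract: 171 minutes
Remaining: 1249 - 171 = 1078
Hours: 17, Minutes: 58

17:58


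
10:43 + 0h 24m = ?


Start: 643 minutes from midnight
Add: 24 minutes
Total: 667 minutes
Hours: 667 ÷ 60 = 11 remainder 7

11:07


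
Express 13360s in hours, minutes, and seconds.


3h 42m 40s

Hours: 13360 ÷ 3600 = 3 remainder 2560
Minutes: 2560 ÷ 60 = 42 remainder 40
Seconds: 40


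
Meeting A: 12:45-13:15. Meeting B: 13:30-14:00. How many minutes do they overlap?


0 minutes

Meeting A: 765-795 (in minutes from midnight)
Meeting B: 810-840
Overlap start = max(765, 810) = 810
Overlap end = min(795, 840) = 795
Overlap = max(0, 795 - 810) = 0 min


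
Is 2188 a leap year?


Rules: divisible by 4 AND (not by 100 OR by 400)
2188 ÷ 4 = 547 exactly → divisible by 4
2188 ÷ 100 = 21 remainder 88 → not divisible by 100
Divisible by 4 but not by 100 → leap year

Yes


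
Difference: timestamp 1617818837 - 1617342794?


476043 seconds (132.2 hours / 5.51 days)

Difference = 1617818837 - 1617342794 = 476043 seconds
In hours: 476043 / 3600 ≈ 132.2
In days: 476043 / 86400 ≈ 5.51


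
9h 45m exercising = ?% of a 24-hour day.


Time: 585 minutes
Day: 1440 minutes
Percentage = (585/1440) × 100 ≈ 40.6%

40.6%


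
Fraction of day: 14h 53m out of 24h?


0.6201 (62.01%)

Total minutes: 14×60 + 53 = 893
Day = 24×60 = 1440 minutes
Fraction = 893/1440 ≈ 0.6201
As a percentage: 893/1440 × 100 ≈ 62.01%


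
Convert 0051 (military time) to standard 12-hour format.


Hour: 0
0 → 12 AM (midnight)

12:51 AM


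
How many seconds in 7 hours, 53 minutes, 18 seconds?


28398 seconds

Hours: 7 × 3600 = 25200
Minutes: 53 × 60 = 3180
Seconds: 18
Total = 25200 + 3180 + 18 = 28398


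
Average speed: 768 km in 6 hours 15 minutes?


Distance: 768 km
Time: 6h 15m = 375 min = 375/60 = 25/4 hours
Speed = 768 ÷ (25/4) = 768 × 4 / 25 = 3072/25 ≈ 122.9 km/h

122.9 km/h


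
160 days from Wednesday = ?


Start: Wednesday (index 2)
(2 + 160) mod 7
= 162 mod 7
= 1
Index 1 → Tuesday

Tuesday


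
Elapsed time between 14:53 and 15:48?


End time in minutes: 15×60 + 48 = 948
Start time in minutes: 14×60 + 53 = 893
Difference = 948 - 893 = 55 minutes
= 0 hours 55 minutes

0h 55m


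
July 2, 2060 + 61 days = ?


Start: July 2, 2060
Add 61 days
July 2 → August 1: 31 - 2 + 1 = 30 days (61 - 30 = 31 left)
August 1 → September 1: 31 - 1 + 1 = 31 days (31 - 31 = 0 left)
Land exactly on September 1, 2060

September 1, 2060


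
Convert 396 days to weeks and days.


56 weeks 4 days

Weeks: 396 ÷ 7 = 56 remainder 4


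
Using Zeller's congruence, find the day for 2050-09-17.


Zeller's congruence:
q=17, m=9, k=50, j=20
h = (17 + ⌊13×10/5⌋ + 50 + ⌊50/4⌋ + ⌊20/4⌋ - 2×20) mod 7
= (17 + 26 + 50 + 12 + 5 - 40) mod 7
= 70 mod 7 = 0
h=0 → Saturday

Saturday


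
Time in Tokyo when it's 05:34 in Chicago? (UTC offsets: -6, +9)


20:34

Time difference = UTC+9 - UTC-6 = +15 hours
New hour = (5 + 15) mod 24
= 20 mod 24 = 20
Minutes unchanged → 20:34


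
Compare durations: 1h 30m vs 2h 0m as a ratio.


Duration 1: 90 minutes
Duration 2: 120 minutes
Ratio = 90:120
GCD = 30
Simplified = 3:4
As a decimal: 3/4 = 0.75

3:4 (0.75)


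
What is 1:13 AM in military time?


Input: 1:13 AM
AM hour stays: 1

01:13


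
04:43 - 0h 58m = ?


03:45

Start: 283 minutes from midnight
Subtract: 58 minutes
Remaining: 283 - 58 = 225
Hours: 3, Minutes: 45


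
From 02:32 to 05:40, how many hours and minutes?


End time in minutes: 5×60 + 40 = 340
Start time in minutes: 2×60 + 32 = 152
Difference = 340 - 152 = 188 minutes
= 3 hours 8 minutes

3h 8m


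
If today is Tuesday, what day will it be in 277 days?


Start: Tuesday (index 1)
(1 + 277) mod 7
= 278 mod 7
= 5
Index 5 → Saturday

Saturday


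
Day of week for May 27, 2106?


Zeller's congruence:
q=27, m=5, k=6, j=21
h = (27 + ⌊13×6/5⌋ + 6 + ⌊6/4⌋ + ⌊21/4⌋ - 2×21) mod 7
= (27 + 15 + 6 + 1 + 5 - 42) mod 7
= 12 mod 7 = 5
h=5 → Thursday

Thursday


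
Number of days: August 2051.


31 days

Month: August (month 8)
August has 31 days


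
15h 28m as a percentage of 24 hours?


Total minutes: 15×60 + 28 = 928
Day = 24×60 = 1440 minutes
Fraction = 928/1440 ≈ 0.6444
As a percentage: 928/1440 × 100 ≈ 64.44%

0.6444 (64.44%)


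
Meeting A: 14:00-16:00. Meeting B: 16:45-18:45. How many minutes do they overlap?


Meeting A: 840-960 (in minutes from midnight)
Meeting B: 1005-1125
Overlap start = max(840, 1005) = 1005
Overlap end = min(960, 1125) = 960
Overlap = max(0, 960 - 1005) = 0 min

0 minutes


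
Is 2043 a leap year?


No

Rules: divisible by 4 AND (not by 100 OR by 400)
2043 ÷ 4 = 510 remainder 3 → not divisible by 4
Not divisible by 4 → not a leap year


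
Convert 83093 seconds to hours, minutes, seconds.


23h 4m 53s

Hours: 83093 ÷ 3600 = 23 remainder 293
Minutes: 293 ÷ 60 = 4 remainder 53
Seconds: 53


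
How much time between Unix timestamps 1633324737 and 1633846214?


Difference = 1633846214 - 1633324737 = 521477 seconds
In hours: 521477 / 3600 ≈ 144.9
In days: 521477 / 86400 ≈ 6.04

521477 seconds (144.9 hours / 6.04 days)


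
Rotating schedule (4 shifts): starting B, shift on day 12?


Shifts: A, B, C, D
Start: B (index 1)
Day 12: (1 + 12 - 1) mod 4
= 12 mod 4
= 0
Index 0 → shift A

Shift A


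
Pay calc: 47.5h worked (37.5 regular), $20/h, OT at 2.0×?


$1150.00

Regular: 37.5h × $20 = $750.00
Overtime: 47.5 - 37.5 = 10.0h
OT pay: 10.0h × $20 × 2.0 = $400.00
Total = $750.00 + $400.00 = $1150.00


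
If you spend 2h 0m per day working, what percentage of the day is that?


8.3%

Time: 120 minutes
Day: 1440 minutes
Percentage = (120/1440) × 100 ≈ 8.3%


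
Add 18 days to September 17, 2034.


Start: September 17, 2034
Add 18 days
September 17 → October 1: 30 - 17 + 1 = 14 days (18 - 14 = 4 left)
October 1 + 4 = October 5, 2034

October 5, 2034


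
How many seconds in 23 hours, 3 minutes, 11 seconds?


82991 seconds

Hours: 23 × 3600 = 82800
Minutes: 3 × 60 = 180
Seconds: 11
Total = 82800 + 180 + 11 = 82991


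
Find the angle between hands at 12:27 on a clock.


Hour hand (12 ≡ 0 on the dial): 0×30 + 27×0.5 = 13.5°
Minute hand = 27×6 = 162°
Difference = |13.5 - 162| = 148.5°

148.5°


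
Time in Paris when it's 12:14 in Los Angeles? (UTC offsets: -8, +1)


Time difference = UTC+1 - UTC-8 = +9 hours
New hour = (12 + 9) mod 24
= 21 mod 24 = 21
Minutes unchanged → 21:14

21:14


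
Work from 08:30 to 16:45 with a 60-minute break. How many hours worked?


7h 15m (435 minutes)

Total time = (16×60+45) - (8×60+30)
= 1005 - 510 = 495 min
Minus break: 495 - 60 = 435 min
= 7h 15m


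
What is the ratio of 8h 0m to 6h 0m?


Duration 1: 480 minutes
Duration 2: 360 minutes
Ratio = 480:360
GCD = 120
Simplified = 4:3
As a decimal: 4/3 ≈ 1.33

4:3 (1.33)


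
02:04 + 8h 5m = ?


10:09

Start: 124 minutes from midnight
Add: 485 minutes
Total: 609 minutes
Hours: 609 ÷ 60 = 10 remainder 9


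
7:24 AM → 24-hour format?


Input: 7:24 AM
AM hour stays: 7

07:24


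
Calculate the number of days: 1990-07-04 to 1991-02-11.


From July 4, 1990 to February 11, 1991
Rest of July 1990: 31 - 4 = 27
Full months: August 31, September 30, October 31, November 30, December 31, January 31
Days into February 1991: 11
Total = 27 + 31 + 30 + 31 + 30 + 31 + 31 + 11 = 222 days

222 days


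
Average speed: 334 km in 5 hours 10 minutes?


64.6 km/h

Distance: 334 km
Time: 5h 10m = 310 min = 310/60 = 31/6 hours
Speed = 334 ÷ (31/6) = 334 × 6 / 31 = 2004/31 ≈ 64.6 km/h


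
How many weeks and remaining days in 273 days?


39 weeks 0 days

Weeks: 273 ÷ 7 = 39 remainder 0


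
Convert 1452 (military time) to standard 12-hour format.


2:52 PM

Hour: 14
14 - 12 = 2 → PM


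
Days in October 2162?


31 days

Month: October (month 10)
October has 31 days


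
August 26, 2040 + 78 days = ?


Start: August 26, 2040
Add 78 days
August 26 → September 1: 31 - 26 + 1 = 6 days (78 - 6 = 72 left)
September 1 → October 1: 30 - 1 + 1 = 30 days (72 - 30 = 42 left)
October 1 → November 1: 31 - 1 + 1 = 31 days (42 - 31 = 11 left)
November 1 + 11 = November 12, 2040

November 12, 2040


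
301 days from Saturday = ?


Saturday

Start: Saturday (index 5)
(5 + 301) mod 7
= 306 mod 7
= 5
Index 5 → Saturday


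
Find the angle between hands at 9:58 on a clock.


49.0°

Hour hand = 9×30 + 58×0.5 = 299.0°
Minute hand = 58×6 = 348°
Difference = |299.0 - 348| = 49.0°


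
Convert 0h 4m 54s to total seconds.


294 seconds

Hours: 0 × 3600 = 0
Minutes: 4 × 60 = 240
Seconds: 54
Total = 0 + 240 + 54 = 294


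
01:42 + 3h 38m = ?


Start: 102 minutes from midnight
Add: 218 minutes
Total: 320 minutes
Hours: 320 ÷ 60 = 5 remainder 20

05:20


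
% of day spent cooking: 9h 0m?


37.5%

Time: 540 minutes
Day: 1440 minutes
Percentage = (540/1440) × 100 = 37.5%


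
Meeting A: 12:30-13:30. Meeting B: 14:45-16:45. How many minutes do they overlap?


Meeting A: 750-810 (in minutes from midnight)
Meeting B: 885-1005
Overlap start = max(750, 885) = 885
Overlap end = min(810, 1005) = 810
Overlap = max(0, 810 - 885) = 0 min

0 minutes


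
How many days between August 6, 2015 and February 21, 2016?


199 days

From August 6, 2015 to February 21, 2016
Rest of August 2015: 31 - 6 = 25
Full months: September 30, October 31, November 30, December 31, January 31
Days into February 2016: 21
Total = 25 + 30 + 31 + 30 + 31 + 31 + 21 = 199 days


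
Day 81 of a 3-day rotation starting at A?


Shift C

Shifts: A, B, C
Start: A (index 0)
Day 81: (0 + 81 - 1) mod 3
= 80 mod 3
= 2
Index 2 → shift C


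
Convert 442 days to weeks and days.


63 weeks 1 days

Weeks: 442 ÷ 7 = 63 remainder 1


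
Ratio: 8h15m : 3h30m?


33:14 (2.36)

Duration 1: 495 minutes
Duration 2: 210 minutes
Ratio = 495:210
GCD = 15
Simplified = 33:14
As a decimal: 33/14 ≈ 2.36


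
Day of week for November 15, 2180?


Wednesday

Zeller's congruence:
q=15, m=11, k=80, j=21
h = (15 + ⌊13×12/5⌋ + 80 + ⌊80/4⌋ + ⌊21/4⌋ - 2×21) mod 7
= (15 + 31 + 80 + 20 + 5 - 42) mod 7
= 109 mod 7 = 4
h=4 → Wednesday


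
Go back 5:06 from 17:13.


12:07

Start: 1033 minutes from midnight
Subtract: 306 minutes
Remaining: 1033 - 306 = 727
Hours: 12, Minutes: 7


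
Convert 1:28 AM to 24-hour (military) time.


Input: 1:28 AM
AM hour stays: 1

01:28


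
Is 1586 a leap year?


Rules: divisible by 4 AND (not by 100 OR by 400)
1586 ÷ 4 = 396 remainder 2 → not divisible by 4
Not divisible by 4 → not a leap year

No


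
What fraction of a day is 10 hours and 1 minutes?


Total minutes: 10×60 + 1 = 601
Day = 24×60 = 1440 minutes
Fraction = 601/1440 ≈ 0.4174
As a percentage: 601/1440 × 100 ≈ 41.74%

0.4174 (41.74%)


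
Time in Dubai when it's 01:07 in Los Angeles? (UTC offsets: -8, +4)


13:07

Time difference = UTC+4 - UTC-8 = +12 hours
New hour = (1 + 12) mod 24
= 13 mod 24 = 13
Minutes unchanged → 13:07


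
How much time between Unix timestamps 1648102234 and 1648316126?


Difference = 1648316126 - 1648102234 = 213892 seconds
In hours: 213892 / 3600 ≈ 59.4
In days: 213892 / 86400 ≈ 2.48

213892 seconds (59.4 hours / 2.48 days)


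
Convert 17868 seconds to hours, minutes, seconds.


4h 57m 48s

Hours: 17868 ÷ 3600 = 4 remainder 3468
Minutes: 3468 ÷ 60 = 57 remainder 48
Seconds: 48


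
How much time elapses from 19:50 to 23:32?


End time in minutes: 23×60 + 32 = 1412
Start time in minutes: 19×60 + 50 = 1190
Difference = 1412 - 1190 = 222 minutes
= 3 hours 42 minutes

3h 42m


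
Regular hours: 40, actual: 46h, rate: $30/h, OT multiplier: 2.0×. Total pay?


$1560.00

Regular: 40h × $30 = $1200.00
Overtime: 46 - 40 = 6h
OT pay: 6h × $30 × 2.0 = $360.00
Total = $1200.00 + $360.00 = $1560.00


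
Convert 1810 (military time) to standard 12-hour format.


Hour: 18
18 - 12 = 6 → PM

6:10 PM


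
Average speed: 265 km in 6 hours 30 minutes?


40.8 km/h

Distance: 265 km
Time: 6h 30m = 390 min = 390/60 = 13/2 hours
Speed = 265 ÷ (13/2) = 265 × 2 / 13 = 530/13 ≈ 40.8 km/h


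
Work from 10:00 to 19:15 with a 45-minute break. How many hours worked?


Total time = (19×60+15) - (10×60+0)
= 1155 - 600 = 555 min
Minus break: 555 - 45 = 510 min
= 8h 30m

8h 30m (510 minutes)


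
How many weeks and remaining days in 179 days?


25 weeks 4 days

Weeks: 179 ÷ 7 = 25 remainder 4


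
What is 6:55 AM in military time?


06:55

Input: 6:55 AM
AM hour stays: 6


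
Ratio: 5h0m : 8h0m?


5:8 (0.63)

Duration 1: 300 minutes
Duration 2: 480 minutes
Ratio = 300:480
GCD = 60
Simplified = 5:8
As a decimal: 5/8 ≈ 0.63


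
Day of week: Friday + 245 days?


Friday

Start: Friday (index 4)
(4 + 245) mod 7
= 249 mod 7
= 4
Index 4 → Friday


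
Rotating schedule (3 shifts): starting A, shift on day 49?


Shift A

Shifts: A, B, C
Start: A (index 0)
Day 49: (0 + 49 - 1) mod 3
= 48 mod 3
= 0
Index 0 → shift A


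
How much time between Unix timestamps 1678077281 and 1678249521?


172240 seconds (47.8 hours / 1.99 days)

Difference = 1678249521 - 1678077281 = 172240 seconds
In hours: 172240 / 3600 ≈ 47.8
In days: 172240 / 86400 ≈ 1.99


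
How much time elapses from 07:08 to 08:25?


End time in minutes: 8×60 + 25 = 505
Start time in minutes: 7×60 + 8 = 428
Difference = 505 - 428 = 77 minutes
= 1 hours 17 minutes

1h 17m


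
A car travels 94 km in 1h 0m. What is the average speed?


94.0 km/h

Distance: 94 km
Time: 1 hours
Speed = 94 / 1 = 94.0 km/h


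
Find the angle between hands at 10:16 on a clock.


Hour hand = 10×30 + 16×0.5 = 308.0°
Minute hand = 16×6 = 96°
Difference = |308.0 - 96| = 212.0°
Since > 180°: 360 - 212.0 = 148.0°

148.0°


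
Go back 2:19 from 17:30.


Start: 1050 minutes from midnight
Subtract: 139 minutes
Remaining: 1050 - 139 = 911
Hours: 15, Minutes: 11

15:11


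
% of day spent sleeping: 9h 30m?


39.6%

Time: 570 minutes
Day: 1440 minutes
Percentage = (570/1440) × 100 ≈ 39.6%


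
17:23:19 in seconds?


62599 seconds

Hours: 17 × 3600 = 61200
Minutes: 23 × 60 = 1380
Seconds: 19
Total = 61200 + 1380 + 19 = 62599


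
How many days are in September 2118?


30 days

Month: September (month 9)
September has 30 days


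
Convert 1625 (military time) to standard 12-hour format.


Hour: 16
16 - 12 = 4 → PM

4:25 PM


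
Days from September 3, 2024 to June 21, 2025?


291 days

From September 3, 2024 to June 21, 2025
Rest of September 2024: 30 - 3 = 27
Full months: October 31, November 30, December 31, January 31, February 2025 28, March 31, April 30, May 31
Days into June 2025: 21
Total = 27 + 31 + 30 + 31 + 31 + 28 + 31 + 30 + 31 + 21 = 291 days


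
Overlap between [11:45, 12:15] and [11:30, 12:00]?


15 minutes

Meeting A: 705-735 (in minutes from midnight)
Meeting B: 690-720
Overlap start = max(705, 690) = 705
Overlap end = min(735, 720) = 720
Overlap = max(0, 720 - 705) = 15 min


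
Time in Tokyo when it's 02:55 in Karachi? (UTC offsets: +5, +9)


Time difference = UTC+9 - UTC+5 = +4 hours
New hour = (2 + 4) mod 24
= 6 mod 24 = 6
Minutes unchanged → 06:55

06:55


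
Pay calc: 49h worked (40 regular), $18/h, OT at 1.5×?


Regular: 40h × $18 = $720.00
Overtime: 49 - 40 = 9h
OT pay: 9h × $18 × 1.5 = $243.00
Total = $720.00 + $243.00 = $963.00

$963.00


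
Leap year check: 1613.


Rules: divisible by 4 AND (not by 100 OR by 400)
1613 ÷ 4 = 403 remainder 1 → not divisible by 4
Not divisible by 4 → not a leap year

No


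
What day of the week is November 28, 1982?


Sunday

Zeller's congruence:
q=28, m=11, k=82, j=19
h = (28 + ⌊13×12/5⌋ + 82 + ⌊82/4⌋ + ⌊19/4⌋ - 2×19) mod 7
= (28 + 31 + 82 + 20 + 4 - 38) mod 7
= 127 mod 7 = 1
h=1 → Sunday


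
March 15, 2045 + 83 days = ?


June 6, 2045

Start: March 15, 2045
Add 83 days
March 15 → April 1: 31 - 15 + 1 = 17 days (83 - 17 = 66 left)
April 1 → May 1: 30 - 1 + 1 = 30 days (66 - 30 = 36 left)
May 1 → June 1: 31 - 1 + 1 = 31 days (36 - 31 = 5 left)
June 1 + 5 = June 6, 2045


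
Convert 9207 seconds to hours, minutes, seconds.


Hours: 9207 ÷ 3600 = 2 remainder 2007
Minutes: 2007 ÷ 60 = 33 remainder 27
Seconds: 27

2h 33m 27s


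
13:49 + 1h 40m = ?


15:29

Start: 829 minutes from midnight
Add: 100 minutes
Total: 929 minutes
Hours: 929 ÷ 60 = 15 remainder 29


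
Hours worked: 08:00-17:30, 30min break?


9h 0m (540 minutes)

Total time = (17×60+30) - (8×60+0)
= 1050 - 480 = 570 min
Minus break: 570 - 30 = 540 min
= 9h 0m


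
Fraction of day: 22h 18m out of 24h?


0.9292 (92.92%)

Total minutes: 22×60 + 18 = 1338
Day = 24×60 = 1440 minutes
Fraction = 1338/1440 ≈ 0.9292
As a percentage: 1338/1440 × 100 ≈ 92.92%


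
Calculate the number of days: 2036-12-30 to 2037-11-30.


From December 30, 2036 to November 30, 2037
Rest of December 2036: 31 - 30 = 1
Full months: January 31, February 2037 28, March 31, April 30, May 31, June 30, July 31, August 31, September 30, October 31
Days into November 2037: 30
Total = 1 + 31 + 28 + 31 + 30 + 31 + 30 + 31 + 31 + 30 + 31 + 30 = 335 days

335 days


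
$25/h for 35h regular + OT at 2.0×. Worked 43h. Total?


Regular: 35h × $25 = $875.00
Overtime: 43 - 35 = 8h
OT pay: 8h × $25 × 2.0 = $400.00
Total = $875.00 + $400.00 = $1275.00

$1275.00


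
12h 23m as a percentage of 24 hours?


Total minutes: 12×60 + 23 = 743
Day = 24×60 = 1440 minutes
Fraction = 743/1440 ≈ 0.5160
As a percentage: 743/1440 × 100 ≈ 51.60%

0.5160 (51.60%)


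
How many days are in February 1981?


Month: February (month 2)
February: 28 or 29 (leap year)
1981 leap year? No

28 days


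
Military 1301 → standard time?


Hour: 13
13 - 12 = 1 → PM

1:01 PM


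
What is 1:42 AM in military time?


01:42

Input: 1:42 AM
AM hour stays: 1


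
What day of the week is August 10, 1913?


Sunday

Zeller's congruence:
q=10, m=8, k=13, j=19
h = (10 + ⌊13×9/5⌋ + 13 + ⌊13/4⌋ + ⌊19/4⌋ - 2×19) mod 7
= (10 + 23 + 13 + 3 + 4 - 38) mod 7
= 15 mod 7 = 1
h=1 → Sunday


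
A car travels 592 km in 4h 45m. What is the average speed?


124.6 km/h

Distance: 592 km
Time: 4h 45m = 285 min = 285/60 = 19/4 hours
Speed = 592 ÷ (19/4) = 592 × 4 / 19 = 2368/19 ≈ 124.6 km/h


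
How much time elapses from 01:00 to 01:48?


0h 48m

End time in minutes: 1×60 + 48 = 108
Start time in minutes: 1×60 + 0 = 60
Difference = 108 - 60 = 48 minutes
= 0 hours 48 minutes


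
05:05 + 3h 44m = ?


08:49

Start: 305 minutes from midnight
Add: 224 minutes
Total: 529 minutes
Hours: 529 ÷ 60 = 8 remainder 49


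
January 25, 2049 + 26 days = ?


Start: January 25, 2049
Add 26 days
January 25 → February 1: 31 - 25 + 1 = 7 days (26 - 7 = 19 left)
February 1 + 19 = February 20, 2049

February 20, 2049


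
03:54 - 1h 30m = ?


02:24

Start: 234 minutes from midnight
Subtract: 90 minutes
Remaining: 234 - 90 = 144
Hours: 2, Minutes: 24


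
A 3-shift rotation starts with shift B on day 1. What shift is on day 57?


Shift A

Shifts: A, B, C
Start: B (index 1)
Day 57: (1 + 57 - 1) mod 3
= 57 mod 3
= 0
Index 0 → shift A


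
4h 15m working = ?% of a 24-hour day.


Time: 255 minutes
Day: 1440 minutes
Percentage = (255/1440) × 100 ≈ 17.7%

17.7%


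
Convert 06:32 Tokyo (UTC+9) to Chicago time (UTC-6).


Time difference = UTC-6 - UTC+9 = -15 hours
New hour = (6 -15) mod 24
= -9 mod 24 = 15
Minutes unchanged → 15:32; -9 < 0 → previous day

15:32 (previous day)


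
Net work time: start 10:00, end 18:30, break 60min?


Total time = (18×60+30) - (10×60+0)
= 1110 - 600 = 510 min
Minus break: 510 - 60 = 450 min
= 7h 30m

7h 30m (450 minutes)


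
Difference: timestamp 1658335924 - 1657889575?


446349 seconds (124.0 hours / 5.17 days)

Difference = 1658335924 - 1657889575 = 446349 seconds
In hours: 446349 / 3600 ≈ 124.0
In days: 446349 / 86400 ≈ 5.17


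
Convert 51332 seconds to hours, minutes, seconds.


Hours: 51332 ÷ 3600 = 14 remainder 932
Minutes: 932 ÷ 60 = 15 remainder 32
Seconds: 32

14h 15m 32s


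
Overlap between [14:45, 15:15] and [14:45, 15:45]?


30 minutes

Meeting A: 885-915 (in minutes from midnight)
Meeting B: 885-945
Overlap start = max(885, 885) = 885
Overlap end = min(915, 945) = 915
Overlap = max(0, 915 - 885) = 30 min


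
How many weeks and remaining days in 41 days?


5 weeks 6 days

Weeks: 41 ÷ 7 = 5 remainder 6


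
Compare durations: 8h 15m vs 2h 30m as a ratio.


33:10 (3.30)

Duration 1: 495 minutes
Duration 2: 150 minutes
Ratio = 495:150
GCD = 15
Simplified = 33:10
As a decimal: 33/10 = 3.30


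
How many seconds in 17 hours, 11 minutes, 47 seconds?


Hours: 17 × 3600 = 61200
Minutes: 11 × 60 = 660
Seconds: 47
Total = 61200 + 660 + 47 = 61907

61907 seconds


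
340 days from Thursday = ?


Monday

Start: Thursday (index 3)
(3 + 340) mod 7
= 343 mod 7
= 0
Index 0 → Monday


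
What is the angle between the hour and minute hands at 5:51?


Hour hand = 5×30 + 51×0.5 = 175.5°
Minute hand = 51×6 = 306°
Difference = |175.5 - 306| = 130.5°

130.5°


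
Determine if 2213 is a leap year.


Rules: divisible by 4 AND (not by 100 OR by 400)
2213 ÷ 4 = 553 remainder 1 → not divisible by 4
Not divisible by 4 → not a leap year

No


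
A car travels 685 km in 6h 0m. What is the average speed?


Distance: 685 km
Time: 6 hours
Speed = 685 / 6 ≈ 114.2 km/h

114.2 km/h


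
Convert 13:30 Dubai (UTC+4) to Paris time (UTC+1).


Time difference = UTC+1 - UTC+4 = -3 hours
New hour = (13 -3) mod 24
= 10 mod 24 = 10
Minutes unchanged → 10:30

10:30


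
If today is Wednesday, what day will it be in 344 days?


Start: Wednesday (index 2)
(2 + 344) mod 7
= 346 mod 7
= 3
Index 3 → Thursday

Thursday


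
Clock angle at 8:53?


Hour hand = 8×30 + 53×0.5 = 266.5°
Minute hand = 53×6 = 318°
Difference = |266.5 - 318| = 51.5°

51.5°


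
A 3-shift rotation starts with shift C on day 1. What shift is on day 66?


Shift B

Shifts: A, B, C
Start: C (index 2)
Day 66: (2 + 66 - 1) mod 3
= 67 mod 3
= 1
Index 1 → shift B


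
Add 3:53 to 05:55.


09:48

Start: 355 minutes from midnight
Add: 233 minutes
Total: 588 minutes
Hours: 588 ÷ 60 = 9 remainder 48


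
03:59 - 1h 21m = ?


Start: 239 minutes from midnight
Subtract: 81 minutes
Remaining: 239 - 81 = 158
Hours: 2, Minutes: 38

02:38


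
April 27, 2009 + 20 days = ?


Start: April 27, 2009
Add 20 days
April 27 → May 1: 30 - 27 + 1 = 4 days (20 - 4 = 16 left)
May 1 + 16 = May 17, 2009

May 17, 2009


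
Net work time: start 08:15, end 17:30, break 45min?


Total time = (17×60+30) - (8×60+15)
= 1050 - 495 = 555 min
Minus break: 555 - 45 = 510 min
= 8h 30m

8h 30m (510 minutes)


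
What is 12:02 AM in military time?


Input: 12:02 AM
12 AM → 00 (midnight)

00:02


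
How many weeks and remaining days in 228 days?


32 weeks 4 days

Weeks: 228 ÷ 7 = 32 remainder 4


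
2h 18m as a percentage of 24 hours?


0.0958 (9.58%)

Total minutes: 2×60 + 18 = 138
Day = 24×60 = 1440 minutes
Fraction = 138/1440 ≈ 0.0958
As a percentage: 138/1440 × 100 ≈ 9.58%


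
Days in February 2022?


28 days

Month: February (month 2)
February: 28 or 29 (leap year)
2022 leap year? No


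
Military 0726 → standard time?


Hour: 7
7 < 12 → AM

7:26 AM


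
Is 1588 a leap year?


Yes

Rules: divisible by 4 AND (not by 100 OR by 400)
1588 ÷ 4 = 397 exactly → divisible by 4
1588 ÷ 100 = 15 remainder 88 → not divisible by 100
Divisible by 4 but not by 100 → leap year


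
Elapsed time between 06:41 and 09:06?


2h 25m

End time in minutes: 9×60 + 6 = 546
Start time in minutes: 6×60 + 41 = 401
Difference = 546 - 401 = 145 minutes
= 2 hours 25 minutes


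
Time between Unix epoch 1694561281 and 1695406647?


Difference = 1695406647 - 1694561281 = 845366 seconds
In hours: 845366 / 3600 ≈ 234.8
In days: 845366 / 86400 ≈ 9.78

845366 seconds (234.8 hours / 9.78 days)


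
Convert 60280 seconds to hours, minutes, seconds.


Hours: 60280 ÷ 3600 = 16 remainder 2680
Minutes: 2680 ÷ 60 = 44 remainder 40
Seconds: 40

16h 44m 40s


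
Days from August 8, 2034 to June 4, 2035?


300 days

From August 8, 2034 to June 4, 2035
Rest of August 2034: 31 - 8 = 23
Full months: September 30, October 31, November 30, December 31, January 31, February 2035 28, March 31, April 30, May 31
Days into June 2035: 4
Total = 23 + 30 + 31 + 30 + 31 + 31 + 28 + 31 + 30 + 31 + 4 = 300 days


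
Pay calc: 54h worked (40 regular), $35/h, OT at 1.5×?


$2135.00

Regular: 40h × $35 = $1400.00
Overtime: 54 - 40 = 14h
OT pay: 14h × $35 × 1.5 = $735.00
Total = $1400.00 + $735.00 = $2135.00


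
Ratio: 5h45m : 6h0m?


Duration 1: 345 minutes
Duration 2: 360 minutes
Ratio = 345:360
GCD = 15
Simplified = 23:24
As a decimal: 23/24 ≈ 0.96

23:24 (0.96)


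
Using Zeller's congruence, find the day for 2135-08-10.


Zeller's congruence:
q=10, m=8, k=35, j=21
h = (10 + ⌊13×9/5⌋ + 35 + ⌊35/4⌋ + ⌊21/4⌋ - 2×21) mod 7
= (10 + 23 + 35 + 8 + 5 - 42) mod 7
= 39 mod 7 = 4
h=4 → Wednesday

Wednesday


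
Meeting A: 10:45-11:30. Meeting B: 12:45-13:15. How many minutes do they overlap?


0 minutes

Meeting A: 645-690 (in minutes from midnight)
Meeting B: 765-795
Overlap start = max(645, 765) = 765
Overlap end = min(690, 795) = 690
Overlap = max(0, 690 - 765) = 0 min


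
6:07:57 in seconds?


22077 seconds

Hours: 6 × 3600 = 21600
Minutes: 7 × 60 = 420
Seconds: 57
Total = 21600 + 420 + 57 = 22077


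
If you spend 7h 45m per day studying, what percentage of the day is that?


Time: 465 minutes
Day: 1440 minutes
Percentage = (465/1440) × 100 ≈ 32.3%

32.3%


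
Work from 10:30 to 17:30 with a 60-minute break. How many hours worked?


Total time = (17×60+30) - (10×60+30)
= 1050 - 630 = 420 min
Minus break: 420 - 60 = 360 min
= 6h 0m

6h 0m (360 minutes)


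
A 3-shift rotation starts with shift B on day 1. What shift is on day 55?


Shift B

Shifts: A, B, C
Start: B (index 1)
Day 55: (1 + 55 - 1) mod 3
= 55 mod 3
= 1
Index 1 → shift B


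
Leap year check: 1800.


Rules: divisible by 4 AND (not by 100 OR by 400)
1800 ÷ 4 = 450 exactly → divisible by 4
1800 ÷ 100 = 18 exactly → divisible by 100
1800 ÷ 400 = 4 remainder 200 → not divisible by 400
Divisible by 100 but not by 400 → not a leap year

No


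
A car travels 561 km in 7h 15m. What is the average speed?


Distance: 561 km
Time: 7h 15m = 435 min = 435/60 = 29/4 hours
Speed = 561 ÷ (29/4) = 561 × 4 / 29 = 2244/29 ≈ 77.4 km/h

77.4 km/h


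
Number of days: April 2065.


30 days

Month: April (month 4)
April has 30 days


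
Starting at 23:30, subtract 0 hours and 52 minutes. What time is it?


22:38

Start: 1410 minutes from midnight
Subtract: 52 minutes
Remaining: 1410 - 52 = 1358
Hours: 22, Minutes: 38


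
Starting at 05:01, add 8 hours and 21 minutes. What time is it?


13:22

Start: 301 minutes from midnight
Add: 501 minutes
Total: 802 minutes
Hours: 802 ÷ 60 = 13 remainder 22


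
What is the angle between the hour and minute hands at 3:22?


Hour hand = 3×30 + 22×0.5 = 101.0°
Minute hand = 22×6 = 132°
Difference = |101.0 - 132| = 31.0°

31.0°


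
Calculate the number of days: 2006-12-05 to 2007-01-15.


From December 5, 2006 to January 15, 2007
Rest of December 2006: 31 - 5 = 26
Days into January 2007: 15
Total = 26 + 15 = 41 days

41 days


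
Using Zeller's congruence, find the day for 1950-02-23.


Zeller's congruence:
q=23, m=14, k=49, j=19
h = (23 + ⌊13×15/5⌋ + 49 + ⌊49/4⌋ + ⌊19/4⌋ - 2×19) mod 7
= (23 + 39 + 49 + 12 + 4 - 38) mod 7
= 89 mod 7 = 5
h=5 → Thursday

Thursday


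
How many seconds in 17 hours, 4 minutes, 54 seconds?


Hours: 17 × 3600 = 61200
Minutes: 4 × 60 = 240
Seconds: 54
Total = 61200 + 240 + 54 = 61494

61494 seconds


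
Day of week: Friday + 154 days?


Start: Friday (index 4)
(4 + 154) mod 7
= 158 mod 7
= 4
Index 4 → Friday

Friday


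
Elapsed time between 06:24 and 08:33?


2h 9m

End time in minutes: 8×60 + 33 = 513
Start time in minutes: 6×60 + 24 = 384
Difference = 513 - 384 = 129 minutes
= 2 hours 9 minutes


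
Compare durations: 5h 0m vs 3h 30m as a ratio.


Duration 1: 300 minutes
Duration 2: 210 minutes
Ratio = 300:210
GCD = 30
Simplified = 10:7
As a decimal: 10/7 ≈ 1.43

10:7 (1.43)


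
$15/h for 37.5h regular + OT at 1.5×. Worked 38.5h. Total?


$585.00

Regular: 37.5h × $15 = $562.50
Overtime: 38.5 - 37.5 = 1.0h
OT pay: 1.0h × $15 × 1.5 = $22.50
Total = $562.50 + $22.50 = $585.00


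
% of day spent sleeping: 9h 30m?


39.6%

Time: 570 minutes
Day: 1440 minutes
Percentage = (570/1440) × 100 ≈ 39.6%


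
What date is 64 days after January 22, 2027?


March 27, 2027

Start: January 22, 2027
Add 64 days
January 22 → February 1: 31 - 22 + 1 = 10 days (64 - 10 = 54 left)
February 1 → March 1: 28 - 1 + 1 = 28 days (54 - 28 = 26 left)
March 1 + 26 = March 27, 2027


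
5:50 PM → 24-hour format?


Input: 5:50 PM
PM: 5 + 12 = 17

17:50


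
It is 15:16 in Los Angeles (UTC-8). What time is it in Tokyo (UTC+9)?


08:16 (next day)

Time difference = UTC+9 - UTC-8 = +17 hours
New hour = (15 + 17) mod 24
= 32 mod 24 = 8
Minutes unchanged → 08:16; 32 ≥ 24 → next day


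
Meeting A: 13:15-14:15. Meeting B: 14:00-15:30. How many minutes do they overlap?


Meeting A: 795-855 (in minutes from midnight)
Meeting B: 840-930
Overlap start = max(795, 840) = 840
Overlap end = min(855, 930) = 855
Overlap = max(0, 855 - 840) = 15 min

15 minutes


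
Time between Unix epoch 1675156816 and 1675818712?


661896 seconds (183.9 hours / 7.66 days)

Difference = 1675818712 - 1675156816 = 661896 seconds
In hours: 661896 / 3600 ≈ 183.9
In days: 661896 / 86400 ≈ 7.66


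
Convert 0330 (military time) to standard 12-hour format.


Hour: 3
3 < 12 → AM

3:30 AM


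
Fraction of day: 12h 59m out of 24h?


Total minutes: 12×60 + 59 = 779
Day = 24×60 = 1440 minutes
Fraction = 779/1440 ≈ 0.5410
As a percentage: 779/1440 × 100 ≈ 54.10%

0.5410 (54.10%)


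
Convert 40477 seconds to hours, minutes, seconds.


11h 14m 37s

Hours: 40477 ÷ 3600 = 11 remainder 877
Minutes: 877 ÷ 60 = 14 remainder 37
Seconds: 37


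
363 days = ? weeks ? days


51 weeks 6 days

Weeks: 363 ÷ 7 = 51 remainder 6


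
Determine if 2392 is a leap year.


Rules: divisible by 4 AND (not by 100 OR by 400)
2392 ÷ 4 = 598 exactly → divisible by 4
2392 ÷ 100 = 23 remainder 92 → not divisible by 100
Divisible by 4 but not by 100 → leap year

Yes


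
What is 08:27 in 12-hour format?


Hour: 8
8 < 12 → AM

8:27 AM


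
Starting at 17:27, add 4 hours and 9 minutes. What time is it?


21:36

Start: 1047 minutes from midnight
Add: 249 minutes
Total: 1296 minutes
Hours: 1296 ÷ 60 = 21 remainder 36


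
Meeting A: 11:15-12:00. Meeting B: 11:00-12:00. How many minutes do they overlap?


45 minutes

Meeting A: 675-720 (in minutes from midnight)
Meeting B: 660-720
Overlap start = max(675, 660) = 675
Overlap end = min(720, 720) = 720
Overlap = max(0, 720 - 675) = 45 min


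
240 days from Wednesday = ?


Friday

Start: Wednesday (index 2)
(2 + 240) mod 7
= 242 mod 7
= 4
Index 4 → Friday


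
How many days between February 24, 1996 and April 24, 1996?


From February 24, 1996 to April 24, 1996
Rest of February 1996: 29 - 24 = 5
Full months: March 31
Days into April 1996: 24
Total = 5 + 31 + 24 = 60 days

60 days


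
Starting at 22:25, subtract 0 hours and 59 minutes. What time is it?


Start: 1345 minutes from midnight
Subtract: 59 minutes
Remaining: 1345 - 59 = 1286
Hours: 21, Minutes: 26

21:26


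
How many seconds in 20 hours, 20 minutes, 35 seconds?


Hours: 20 × 3600 = 72000
Minutes: 20 × 60 = 1200
Seconds: 35
Total = 72000 + 1200 + 35 = 73235

73235 seconds


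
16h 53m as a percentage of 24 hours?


Total minutes: 16×60 + 53 = 1013
Day = 24×60 = 1440 minutes
Fraction = 1013/1440 ≈ 0.7035
As a percentage: 1013/1440 × 100 ≈ 70.35%

0.7035 (70.35%)


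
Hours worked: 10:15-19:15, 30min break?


8h 30m (510 minutes)

Total time = (19×60+15) - (10×60+15)
= 1155 - 615 = 540 min
Minus break: 540 - 30 = 510 min
= 8h 30m


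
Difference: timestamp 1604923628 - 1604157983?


Difference = 1604923628 - 1604157983 = 765645 seconds
In hours: 765645 / 3600 ≈ 212.7
In days: 765645 / 86400 ≈ 8.86

765645 seconds (212.7 hours / 8.86 days)


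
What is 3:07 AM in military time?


Input: 3:07 AM
AM hour stays: 3

03:07


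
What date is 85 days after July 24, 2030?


Start: July 24, 2030
Add 85 days
July 24 → August 1: 31 - 24 + 1 = 8 days (85 - 8 = 77 left)
August 1 → September 1: 31 - 1 + 1 = 31 days (77 - 31 = 46 left)
September 1 → October 1: 30 - 1 + 1 = 30 days (46 - 30 = 16 left)
October 1 + 16 = October 17, 2030

October 17, 2030


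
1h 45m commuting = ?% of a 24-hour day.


7.3%

Time: 105 minutes
Day: 1440 minutes
Percentage = (105/1440) × 100 ≈ 7.3%


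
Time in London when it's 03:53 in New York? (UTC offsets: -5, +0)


Time difference = UTC+0 - UTC-5 = +5 hours
New hour = (3 + 5) mod 24
= 8 mod 24 = 8
Minutes unchanged → 08:53

08:53


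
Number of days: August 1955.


31 days

Month: August (month 8)
August has 31 days


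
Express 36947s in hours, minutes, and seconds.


10h 15m 47s

Hours: 36947 ÷ 3600 = 10 remainder 947
Minutes: 947 ÷ 60 = 15 remainder 47
Seconds: 47


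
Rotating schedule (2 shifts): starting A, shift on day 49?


Shifts: A, B
Start: A (index 0)
Day 49: (0 + 49 - 1) mod 2
= 48 mod 2
= 0
Index 0 → shift A

Shift A


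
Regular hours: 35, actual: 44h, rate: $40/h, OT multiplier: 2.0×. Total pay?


$2120.00

Regular: 35h × $40 = $1400.00
Overtime: 44 - 35 = 9h
OT pay: 9h × $40 × 2.0 = $720.00
Total = $1400.00 + $720.00 = $2120.00


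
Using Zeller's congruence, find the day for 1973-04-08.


Sunday

Zeller's congruence:
q=8, m=4, k=73, j=19
h = (8 + ⌊13×5/5⌋ + 73 + ⌊73/4⌋ + ⌊19/4⌋ - 2×19) mod 7
= (8 + 13 + 73 + 18 + 4 - 38) mod 7
= 78 mod 7 = 1
h=1 → Sunday


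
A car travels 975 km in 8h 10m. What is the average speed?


Distance: 975 km
Time: 8h 10m = 490 min = 490/60 = 49/6 hours
Speed = 975 ÷ (49/6) = 975 × 6 / 49 = 5850/49 ≈ 119.4 km/h

119.4 km/h


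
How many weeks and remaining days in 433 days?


61 weeks 6 days

Weeks: 433 ÷ 7 = 61 remainder 6


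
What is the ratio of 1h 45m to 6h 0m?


7:24 (0.29)

Duration 1: 105 minutes
Duration 2: 360 minutes
Ratio = 105:360
GCD = 15
Simplified = 7:24
As a decimal: 7/24 ≈ 0.29


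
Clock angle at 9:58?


49.0°

Hour hand = 9×30 + 58×0.5 = 299.0°
Minute hand = 58×6 = 348°
Difference = |299.0 - 348| = 49.0°


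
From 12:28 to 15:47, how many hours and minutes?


3h 19m

End time in minutes: 15×60 + 47 = 947
Start time in minutes: 12×60 + 28 = 748
Difference = 947 - 748 = 199 minutes
= 3 hours 19 minutes


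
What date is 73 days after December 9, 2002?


February 20, 2003

Start: December 9, 2002
Add 73 days
December 9 → January 1: 31 - 9 + 1 = 23 days (73 - 23 = 50 left)
January 1 → February 1: 31 - 1 + 1 = 31 days (50 - 31 = 19 left)
February 1 + 19 = February 20, 2003


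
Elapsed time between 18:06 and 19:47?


1h 41m

End time in minutes: 19×60 + 47 = 1187
Start time in minutes: 18×60 + 6 = 1086
Difference = 1187 - 1086 = 101 minutes
= 1 hours 41 minutes


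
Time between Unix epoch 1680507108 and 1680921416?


414308 seconds (115.1 hours / 4.80 days)

Difference = 1680921416 - 1680507108 = 414308 seconds
In hours: 414308 / 3600 ≈ 115.1
In days: 414308 / 86400 ≈ 4.80


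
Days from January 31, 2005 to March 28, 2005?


56 days

From January 31, 2005 to March 28, 2005
Rest of January 2005: 31 - 31 = 0
Full months: February 2005 28
Days into March 2005: 28
Total = 0 + 28 + 28 = 56 days


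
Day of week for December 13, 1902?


Saturday

Zeller's congruence:
q=13, m=12, k=2, j=19
h = (13 + ⌊13×13/5⌋ + 2 + ⌊2/4⌋ + ⌊19/4⌋ - 2×19) mod 7
= (13 + 33 + 2 + 0 + 4 - 38) mod 7
= 14 mod 7 = 0
h=0 → Saturday
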